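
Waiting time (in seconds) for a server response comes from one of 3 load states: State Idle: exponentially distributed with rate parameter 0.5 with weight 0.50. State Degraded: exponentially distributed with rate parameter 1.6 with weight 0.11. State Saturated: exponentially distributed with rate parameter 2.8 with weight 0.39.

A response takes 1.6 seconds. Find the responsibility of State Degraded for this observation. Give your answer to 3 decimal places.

0.098

Posterior ∝ prior × likelihood, so P(k | x) ∝ π_k f_k(x); normalise over all components.
Evaluate each component's likelihood at the observed value:
  p_Idle = 0.5·e^(−0.5·1.6) = 0.5·e^(−0.8000) = 0.224664
  p_Degraded = 1.6·e^(−1.6·1.6) = 1.6·e^(−2.5600) = 0.123688
  p_Saturated = 2.8·e^(−2.8·1.6) = 2.8·e^(−4.4800) = 0.0317336
Unnormalised posteriors:
  π_Idle·p_Idle = 0.50 × 0.224664 = 0.112332
  π_Degraded·p_Degraded = 0.11 × 0.123688 = 0.0136056
  π_Saturated·p_Saturated = 0.39 × 0.0317336 = 0.0123761
Denominator: 0.112332 + 0.0136056 + 0.0123761 = 0.138314
P(State Degraded | x) = 0.0136056 / 0.138314 ≈ 0.098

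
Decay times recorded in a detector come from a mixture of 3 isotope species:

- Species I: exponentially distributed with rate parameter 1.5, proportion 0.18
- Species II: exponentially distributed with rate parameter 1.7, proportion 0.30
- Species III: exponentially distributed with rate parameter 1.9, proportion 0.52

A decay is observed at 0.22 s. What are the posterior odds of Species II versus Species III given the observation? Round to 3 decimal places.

0.539

Posterior odds = (π_i f_i(x)) / (π_j f_j(x)); the normalising sum cancels.
Component likelihoods at x = 0.22 s:
  p_I = 1.5·e^(−1.5·0.22) = 1.5·e^(−0.3300) = 1.07839
  p_II = 1.7·e^(−1.7·0.22) = 1.7·e^(−0.3740) = 1.16956
  p_III = 1.9·e^(−1.9·0.22) = 1.9·e^(−0.4180) = 1.25089
Posterior odds = (π_II·p_II) / (π_III·p_III) = (0.30·1.16956) / (0.52·1.25089) = 0.350868 / 0.650462 ≈ 0.539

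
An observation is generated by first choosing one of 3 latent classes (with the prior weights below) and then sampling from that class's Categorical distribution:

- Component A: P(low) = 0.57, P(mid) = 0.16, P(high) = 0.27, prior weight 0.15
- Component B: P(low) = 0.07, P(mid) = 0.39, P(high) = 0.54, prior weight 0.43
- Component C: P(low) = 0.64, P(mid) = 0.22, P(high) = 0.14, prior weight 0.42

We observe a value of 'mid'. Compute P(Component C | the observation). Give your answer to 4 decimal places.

0.3252

Apply Bayes' rule: the posterior for each component is proportional to its prior times its likelihood at x.
Categorical probabilities:
  f_A = P(mid | comp) = 0.16
  f_B = P(mid | comp) = 0.39
  f_C = P(mid | comp) = 0.22
Multiply by the mixture weights:
  π_A·f_A = 0.15 × 0.16 = 0.024
  π_B·f_B = 0.43 × 0.39 = 0.1677
  π_C·f_C = 0.42 × 0.22 = 0.0924
Marginal: 0.024 + 0.1677 + 0.0924 = 0.2841
P(Component C | data) = 0.0924 / 0.2841 ≈ 0.3252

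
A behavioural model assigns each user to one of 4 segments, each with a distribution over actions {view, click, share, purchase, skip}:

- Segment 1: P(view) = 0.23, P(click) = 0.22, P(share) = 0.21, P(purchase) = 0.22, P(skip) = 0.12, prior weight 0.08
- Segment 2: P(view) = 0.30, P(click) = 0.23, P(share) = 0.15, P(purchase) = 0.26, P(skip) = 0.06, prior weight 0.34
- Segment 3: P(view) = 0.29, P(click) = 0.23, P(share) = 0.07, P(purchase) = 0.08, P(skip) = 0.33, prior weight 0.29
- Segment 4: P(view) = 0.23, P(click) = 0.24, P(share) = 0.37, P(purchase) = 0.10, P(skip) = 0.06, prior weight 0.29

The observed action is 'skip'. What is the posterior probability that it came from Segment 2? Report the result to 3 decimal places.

Apply Bayes' rule: the posterior for each component is proportional to its prior times its likelihood at x.
Component likelihoods at x = 'skip':
  f_1 = P(skip | comp) = 0.12
  f_2 = P(skip | comp) = 0.06
  f_3 = P(skip | comp) = 0.33
  f_4 = P(skip | comp) = 0.06
Prior × likelihood for each component:
  π_1·f_1 = 0.08 × 0.12 = 0.0096
  π_2·f_2 = 0.34 × 0.06 = 0.0204
  π_3·f_3 = 0.29 × 0.33 = 0.0957
  π_4·f_4 = 0.29 × 0.06 = 0.0174
Sum: 0.0096 + 0.0204 + 0.0957 + 0.0174 = 0.1431
P(Segment 2 | the observation) = 0.0204 / 0.1431 ≈ 0.143

0.143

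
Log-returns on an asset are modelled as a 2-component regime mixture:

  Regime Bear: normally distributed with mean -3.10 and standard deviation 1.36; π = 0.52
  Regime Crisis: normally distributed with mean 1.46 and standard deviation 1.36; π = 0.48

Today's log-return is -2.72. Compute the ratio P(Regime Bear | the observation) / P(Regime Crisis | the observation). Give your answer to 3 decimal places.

Only the two components matter; the odds are (P(Z=i) f_i(x)) / (P(Z=j) f_j(x)).
Component likelihoods at x = -2.72:
  f_Bear = 0.28211
  f_Crisis = 0.00260658
Odds = (0.52/0.48) × (0.28211/0.00260658) = 1.08333 × 108.23 ≈ 117.249

117.249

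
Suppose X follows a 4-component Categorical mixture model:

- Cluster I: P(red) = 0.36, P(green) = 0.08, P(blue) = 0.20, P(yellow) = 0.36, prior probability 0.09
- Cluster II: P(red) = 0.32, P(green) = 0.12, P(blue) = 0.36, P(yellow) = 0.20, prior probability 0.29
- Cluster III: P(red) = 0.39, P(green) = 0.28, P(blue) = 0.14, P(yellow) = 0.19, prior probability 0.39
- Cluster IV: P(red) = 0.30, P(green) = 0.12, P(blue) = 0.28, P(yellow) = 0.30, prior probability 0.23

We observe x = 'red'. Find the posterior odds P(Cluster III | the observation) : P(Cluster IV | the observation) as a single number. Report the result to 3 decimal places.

Posterior odds = (P(Z=i) f_i(x)) / (P(Z=j) f_j(x)); the normalising sum cancels.
Component likelihoods at x = 'red':
  p_I = P(red | comp) = 0.36
  p_II = P(red | comp) = 0.32
  p_III = P(red | comp) = 0.39
  p_IV = P(red | comp) = 0.30
0.1521 / 0.069 ≈ 2.204

2.204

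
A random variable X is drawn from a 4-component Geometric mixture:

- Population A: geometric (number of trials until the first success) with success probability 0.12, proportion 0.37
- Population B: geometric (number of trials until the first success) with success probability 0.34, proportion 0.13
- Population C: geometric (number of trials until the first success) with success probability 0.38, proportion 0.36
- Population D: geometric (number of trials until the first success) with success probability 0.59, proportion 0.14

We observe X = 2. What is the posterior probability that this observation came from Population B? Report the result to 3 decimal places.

0.156

P(component k | x) = w_k·f_k(x) / marginal(x), where marginal(x) = Σ_j w_j·f_j(x).
Geometric probabilities:
  f_A = 0.1056
  f_B = 0.2244
  f_C = 0.2356
  f_D = 0.2419
Unnormalised posteriors:
  w_A·f_A = 0.37 × 0.1056 = 0.039072
  w_B·f_B = 0.13 × 0.2244 = 0.029172
  w_C·f_C = 0.36 × 0.2356 = 0.084816
  w_D·f_D = 0.14 × 0.2419 = 0.033866
Denominator: 0.039072 + 0.029172 + 0.084816 + 0.033866 = 0.186926
P(Population B | data) = 0.029172 / 0.186926 ≈ 0.156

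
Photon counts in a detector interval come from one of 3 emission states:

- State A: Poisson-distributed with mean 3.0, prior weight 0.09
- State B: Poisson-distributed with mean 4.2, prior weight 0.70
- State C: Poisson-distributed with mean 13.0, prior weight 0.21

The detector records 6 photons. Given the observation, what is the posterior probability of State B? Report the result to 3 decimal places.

0.912

Apply Bayes' rule: the posterior for each component is proportional to its prior times its likelihood at x.
Evaluate each component's likelihood at the observed value:
  L_A = 0.0504094
  L_B = 0.114321
  L_C = 0.015153
Prior × likelihood for each component:
  P(Z=A)·L_A = 0.09 × 0.0504094 = 0.00453685
  P(Z=B)·L_B = 0.70 × 0.114321 = 0.0800248
  P(Z=C)·L_C = 0.21 × 0.015153 = 0.00318214
Denominator: 0.00453685 + 0.0800248 + 0.00318214 = 0.0877438
Responsibility of State B: 0.0800248 / 0.0877438 ≈ 0.912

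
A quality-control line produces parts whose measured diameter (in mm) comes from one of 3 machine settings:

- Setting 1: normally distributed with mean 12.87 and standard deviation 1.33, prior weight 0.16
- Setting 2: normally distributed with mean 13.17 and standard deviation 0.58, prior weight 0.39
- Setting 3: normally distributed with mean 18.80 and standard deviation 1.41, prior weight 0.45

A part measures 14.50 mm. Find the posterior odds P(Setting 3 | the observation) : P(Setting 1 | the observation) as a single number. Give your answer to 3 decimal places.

0.054

Posterior odds = (π_i f_i(x)) / (π_j f_j(x)); the normalising sum cancels.
Normal densities:
  p_1 = 0.141547
  p_2 = 0.0496194
  p_3 = 0.00270488
0.0012172 / 0.0226476 ≈ 0.054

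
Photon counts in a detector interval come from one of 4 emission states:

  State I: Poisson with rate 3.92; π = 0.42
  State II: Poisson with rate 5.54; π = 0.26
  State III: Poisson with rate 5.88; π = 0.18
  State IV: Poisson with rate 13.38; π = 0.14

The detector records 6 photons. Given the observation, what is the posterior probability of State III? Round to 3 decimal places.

The responsibility of component k is π_k f_k(x) divided by Σ_j π_j f_j(x).
Poisson probabilities:
  L_I = e^(−3.92)·3.92^6/6! = 0.0999884
  L_II = e^(−5.54)·5.54^6/6! = 0.157665
  L_III = e^(−5.88)·5.88^6/6! = 0.160428
  L_IV = e^(−13.38)·13.38^6/6! = 0.0123181
Prior × likelihood for each component:
  π_I·L_I = 0.42 × 0.0999884 = 0.0419951
  π_II·L_II = 0.26 × 0.157665 = 0.0409928
  π_III·L_III = 0.18 × 0.160428 = 0.028877
  π_IV·L_IV = 0.14 × 0.0123181 = 0.00172454
Marginal: 0.0419951 + 0.0409928 + 0.028877 + 0.00172454 = 0.11359
Responsibility of State III: 0.028877 / 0.11359 ≈ 0.254

0.254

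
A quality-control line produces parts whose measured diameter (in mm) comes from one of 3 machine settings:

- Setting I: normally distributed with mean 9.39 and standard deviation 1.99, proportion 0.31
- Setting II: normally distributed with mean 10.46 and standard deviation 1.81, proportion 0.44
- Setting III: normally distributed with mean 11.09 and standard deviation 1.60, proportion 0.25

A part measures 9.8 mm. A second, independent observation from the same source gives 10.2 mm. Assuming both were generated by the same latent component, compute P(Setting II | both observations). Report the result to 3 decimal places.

Apply Bayes' rule: the posterior for each component is proportional to its prior times its likelihood at x.
Since both observations come from the same component, the likelihood for component k is f_k(x₁)·f_k(x₂).
  f_I = [0.196263] × [0.184536] = 0.0362176
  f_II = [0.206233] × [0.218148] = 0.0449894
  f_III = [0.180151] × [0.2136] = 0.0384802
Unnormalised posteriors:
  P(Z=I)·f_I = 0.31 × 0.0362176 = 0.0112275
  P(Z=II)·f_II = 0.44 × 0.0449894 = 0.0197953
  P(Z=III)·f_III = 0.25 × 0.0384802 = 0.00962006
Evidence: 0.0112275 + 0.0197953 + 0.00962006 = 0.0406428
P(Setting II | x) = 0.0197953 / 0.0406428 ≈ 0.487

0.487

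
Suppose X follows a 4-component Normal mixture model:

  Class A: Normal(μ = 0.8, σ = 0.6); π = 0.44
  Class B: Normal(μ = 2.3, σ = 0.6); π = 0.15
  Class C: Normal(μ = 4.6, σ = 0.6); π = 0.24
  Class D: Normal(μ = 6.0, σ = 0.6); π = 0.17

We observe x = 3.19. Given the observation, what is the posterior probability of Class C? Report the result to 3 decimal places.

The responsibility of component k is π_k f_k(x) divided by Σ_j π_j f_j(x).
Evaluate each component's likelihood at the observed value:
  f_A = 0.000238394
  f_B = 0.221297
  f_C = 0.0420304
  f_D = 1.14798e-05
Multiply by the mixture weights:
  π_A·f_A = 0.44 × 0.000238394 = 0.000104893
  π_B·f_B = 0.15 × 0.221297 = 0.0331945
  π_C·f_C = 0.24 × 0.0420304 = 0.0100873
  π_D·f_D = 0.17 × 1.14798e-05 = 1.95157e-06
Sum: 0.000104893 + 0.0331945 + 0.0100873 + 1.95157e-06 = 0.0433886
Responsibility of Class C: 0.0100873 / 0.0433886 ≈ 0.232

0.232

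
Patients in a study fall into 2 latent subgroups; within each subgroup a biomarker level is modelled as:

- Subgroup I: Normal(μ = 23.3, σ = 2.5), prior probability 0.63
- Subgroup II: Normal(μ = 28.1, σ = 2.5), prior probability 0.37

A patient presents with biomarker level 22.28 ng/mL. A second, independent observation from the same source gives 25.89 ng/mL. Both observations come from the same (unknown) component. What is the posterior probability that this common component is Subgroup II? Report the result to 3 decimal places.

Apply Bayes' rule: the posterior for each component is proportional to its prior times its likelihood at x.
Since both observations come from the same component, the likelihood for component k is f_k(x₁)·f_k(x₂).
  L_I = [(1/(2.5·√(2π)))·exp(−(22.28−23.3)²/(2·2.5²)) = 0.159577·exp(-0.08323) = 0.146833] × [0.0933054] = 0.0137003
  L_II = [(1/(2.5·√(2π)))·exp(−(22.28−28.1)²/(2·2.5²)) = 0.159577·exp(-2.70979) = 0.0106199] × [0.107964] = 0.00114657
Unnormalised posteriors:
  P(Z=I)·L_I = 0.63 × 0.0137003 = 0.00863118
  P(Z=II)·L_II = 0.37 × 0.00114657 = 0.000424232
Evidence: 0.00863118 + 0.000424232 = 0.00905541
P(Subgroup II | x₁, x₂) ≈ 0.047

0.047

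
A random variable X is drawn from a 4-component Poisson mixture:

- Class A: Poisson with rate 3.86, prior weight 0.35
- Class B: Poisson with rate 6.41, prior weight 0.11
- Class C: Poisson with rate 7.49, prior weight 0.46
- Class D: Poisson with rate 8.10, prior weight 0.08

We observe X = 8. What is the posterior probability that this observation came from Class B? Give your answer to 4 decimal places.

By Bayes' theorem, P(k | x) = π_k f_k(x) / Σ_j π_j f_j(x).
Component likelihoods at x = 8:
  p_A = 0.0257514
  p_B = 0.116283
  p_C = 0.137236
  p_D = 0.1395
Weight by the priors:
  π_A·p_A = 0.35 × 0.0257514 = 0.009013
  π_B·p_B = 0.11 × 0.116283 = 0.0127911
  π_C·p_C = 0.46 × 0.137236 = 0.0631286
  π_D·p_D = 0.08 × 0.1395 = 0.01116
Sum: 0.009013 + 0.0127911 + 0.0631286 + 0.01116 = 0.0960927
So the posterior for Class B is 0.0127911 / 0.0960927 ≈ 0.1331.

0.1331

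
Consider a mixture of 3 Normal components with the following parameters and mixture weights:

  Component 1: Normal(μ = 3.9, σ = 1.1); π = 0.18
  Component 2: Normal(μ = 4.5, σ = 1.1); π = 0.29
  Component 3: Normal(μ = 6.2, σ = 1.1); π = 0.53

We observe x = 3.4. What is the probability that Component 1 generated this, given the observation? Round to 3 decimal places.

0.452

Posterior ∝ prior × likelihood, so P(k | x) ∝ π_k f_k(x); normalise over all components.
Component likelihoods at x = 3.4:
  p_1 = 0.327079
  p_2 = 0.219973
  p_3 = 0.0142085
Prior × likelihood for each component:
  π_1·p_1 = 0.18 × 0.327079 = 0.0588742
  π_2·p_2 = 0.29 × 0.219973 = 0.0637923
  π_3·p_3 = 0.53 × 0.0142085 = 0.00753048
Evidence: 0.0588742 + 0.0637923 + 0.00753048 = 0.130197
So the posterior for Component 1 is 0.0588742 / 0.130197 ≈ 0.452.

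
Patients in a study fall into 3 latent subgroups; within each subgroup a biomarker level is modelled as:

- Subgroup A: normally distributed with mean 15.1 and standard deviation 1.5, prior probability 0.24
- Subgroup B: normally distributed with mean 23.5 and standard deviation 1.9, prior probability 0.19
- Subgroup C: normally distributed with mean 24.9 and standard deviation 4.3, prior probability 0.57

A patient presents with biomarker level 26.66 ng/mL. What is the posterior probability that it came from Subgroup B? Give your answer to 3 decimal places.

By Bayes' theorem, P(k | x) = w_k f_k(x) / Σ_j w_j f_j(x).
Evaluate each component's likelihood at the observed value:
  p_A = 3.37175e-14
  p_B = 0.0526631
  p_C = 0.0853224
Multiply by the mixture weights:
  w_A·p_A = 0.24 × 3.37175e-14 = 8.0922e-15
  w_B·p_B = 0.19 × 0.0526631 = 0.010006
  w_C·p_C = 0.57 × 0.0853224 = 0.0486338
Denominator: 8.0922e-15 + 0.010006 + 0.0486338 = 0.0586398
P(Subgroup B | 26.66 ng/mL) ≈ 0.171

0.171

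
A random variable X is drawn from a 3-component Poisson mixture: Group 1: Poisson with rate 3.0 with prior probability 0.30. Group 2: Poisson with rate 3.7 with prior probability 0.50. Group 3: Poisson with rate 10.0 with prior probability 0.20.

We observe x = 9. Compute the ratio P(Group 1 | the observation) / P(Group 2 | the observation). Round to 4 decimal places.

Only the two components matter; the odds are (P(Z=i) f_i(x)) / (P(Z=j) f_j(x)).
Evaluate each component's likelihood at the observed value:
  p_1 = 0.0027005
  p_2 = 0.00885448
  p_3 = 0.12511
Odds = (0.30/0.50) × (0.0027005/0.00885448) = 0.6 × 0.304987 ≈ 0.1830

0.1830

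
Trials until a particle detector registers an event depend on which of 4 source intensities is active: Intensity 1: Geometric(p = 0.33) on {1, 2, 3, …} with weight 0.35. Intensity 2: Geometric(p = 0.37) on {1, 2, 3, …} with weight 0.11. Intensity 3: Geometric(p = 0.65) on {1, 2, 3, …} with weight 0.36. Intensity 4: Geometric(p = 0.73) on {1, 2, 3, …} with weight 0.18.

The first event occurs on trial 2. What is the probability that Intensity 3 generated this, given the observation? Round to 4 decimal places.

0.3716

By Bayes' theorem, P(k | x) = P(Z=k) f_k(x) / Σ_j P(Z=j) f_j(x).
Geometric probabilities:
  p_1 = 0.33·(1−0.33)^1 = 0.33·0.67 = 0.2211
  p_2 = 0.37·(1−0.37)^1 = 0.37·0.63 = 0.2331
  p_3 = 0.65·(1−0.65)^1 = 0.65·0.35 = 0.2275
  p_4 = 0.73·(1−0.73)^1 = 0.73·0.27 = 0.1971
Multiply by the mixture weights:
  P(Z=1)·p_1 = 0.35 × 0.2211 = 0.077385
  P(Z=2)·p_2 = 0.11 × 0.2331 = 0.025641
  P(Z=3)·p_3 = 0.36 × 0.2275 = 0.0819
  P(Z=4)·p_4 = 0.18 × 0.1971 = 0.035478
Sum: 0.077385 + 0.025641 + 0.0819 + 0.035478 = 0.220404
P(Intensity 3 | the observation) = 0.0819 / 0.220404 ≈ 0.3716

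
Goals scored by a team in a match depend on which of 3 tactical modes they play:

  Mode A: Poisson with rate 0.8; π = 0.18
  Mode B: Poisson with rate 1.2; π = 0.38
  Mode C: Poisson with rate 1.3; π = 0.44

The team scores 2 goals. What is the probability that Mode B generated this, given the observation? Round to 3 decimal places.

P(component k | x) = π_k·f_k(x) / marginal(x), where marginal(x) = Σ_j π_j·f_j(x).
Component likelihoods at x = 2 goals:
  p_A = e^(−0.8)·0.8^2/2! = 0.143785
  p_B = e^(−1.2)·1.2^2/2! = 0.21686
  p_C = e^(−1.3)·1.3^2/2! = 0.230289
Unnormalised posteriors:
  π_A·p_A = 0.18 × 0.143785 = 0.0258813
  π_B·p_B = 0.38 × 0.21686 = 0.0824067
  π_C·p_C = 0.44 × 0.230289 = 0.101327
Sum: 0.0258813 + 0.0824067 + 0.101327 = 0.209615
Responsibility of Mode B: 0.0824067 / 0.209615 ≈ 0.393

0.393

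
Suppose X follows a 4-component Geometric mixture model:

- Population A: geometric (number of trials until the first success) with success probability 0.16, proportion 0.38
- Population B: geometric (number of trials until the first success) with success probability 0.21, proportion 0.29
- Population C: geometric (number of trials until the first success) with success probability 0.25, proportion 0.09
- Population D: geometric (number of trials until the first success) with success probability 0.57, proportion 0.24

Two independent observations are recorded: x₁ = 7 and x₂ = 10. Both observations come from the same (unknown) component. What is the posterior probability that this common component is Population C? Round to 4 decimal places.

0.0648

By Bayes' theorem, P(k | x) = P(Z=k) f_k(x) / Σ_j P(Z=j) f_j(x).
Since both observations come from the same component, the likelihood for component k is f_k(x₁)·f_k(x₂).
  L_A = [0.16·(1−0.16)^6 = 0.16·0.351298 = 0.0562077] × [0.0333145] = 0.00187253
  L_B = [0.21·(1−0.21)^6 = 0.21·0.243087 = 0.0510484] × [0.0251688] = 0.00128483
  L_C = [0.25·(1−0.25)^6 = 0.25·0.177979 = 0.0444946] × [0.0187712] = 0.000835216
  L_D = [0.57·(1−0.57)^6 = 0.57·0.00632136 = 0.00360318] × [0.000286478] = 1.03223e-06
Weight by the priors:
  P(Z=A)·L_A = 0.38 × 0.00187253 = 0.000711562
  P(Z=B)·L_B = 0.29 × 0.00128483 = 0.0003726
  P(Z=C)·L_C = 0.09 × 0.000835216 = 7.51695e-05
  P(Z=D)·L_D = 0.24 × 1.03223e-06 = 2.47735e-07
Marginal: 0.000711562 + 0.0003726 + 7.51695e-05 + 2.47735e-07 = 0.00115958
P(Population C | data) = 7.51695e-05 / 0.00115958 ≈ 0.0648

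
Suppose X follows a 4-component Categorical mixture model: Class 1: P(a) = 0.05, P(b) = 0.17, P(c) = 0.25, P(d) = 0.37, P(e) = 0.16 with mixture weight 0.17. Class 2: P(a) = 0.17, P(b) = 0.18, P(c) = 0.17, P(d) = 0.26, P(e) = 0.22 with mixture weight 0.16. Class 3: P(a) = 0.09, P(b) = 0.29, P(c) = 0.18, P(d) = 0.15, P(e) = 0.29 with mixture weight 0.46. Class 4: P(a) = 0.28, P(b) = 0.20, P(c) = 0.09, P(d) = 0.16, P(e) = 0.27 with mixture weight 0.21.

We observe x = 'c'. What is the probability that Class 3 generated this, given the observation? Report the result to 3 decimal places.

0.483

Posterior ∝ prior × likelihood, so P(k | x) ∝ P(Z=k) f_k(x); normalise over all components.
Categorical probabilities:
  f_1 = 0.25
  f_2 = 0.17
  f_3 = 0.18
  f_4 = 0.09
Weight by the priors:
  P(Z=1)·f_1 = 0.17 × 0.25 = 0.0425
  P(Z=2)·f_2 = 0.16 × 0.17 = 0.0272
  P(Z=3)·f_3 = 0.46 × 0.18 = 0.0828
  P(Z=4)·f_4 = 0.21 × 0.09 = 0.0189
Marginal: 0.0425 + 0.0272 + 0.0828 + 0.0189 = 0.1714
P(Class 3 | x) = 0.0828 / 0.1714 ≈ 0.483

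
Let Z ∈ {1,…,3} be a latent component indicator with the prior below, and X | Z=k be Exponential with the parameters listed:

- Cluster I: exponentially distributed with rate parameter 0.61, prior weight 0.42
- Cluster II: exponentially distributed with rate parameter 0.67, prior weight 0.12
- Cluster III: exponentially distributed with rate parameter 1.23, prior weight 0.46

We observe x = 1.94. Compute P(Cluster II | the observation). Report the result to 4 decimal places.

By Bayes' theorem, P(k | x) = P(Z=k) f_k(x) / Σ_j P(Z=j) f_j(x).
Component likelihoods at x = 1.94:
  p_I = 0.186804
  p_II = 0.182633
  p_III = 0.113134
Weight by the priors:
  P(Z=I)·p_I = 0.42 × 0.186804 = 0.0784576
  P(Z=II)·p_II = 0.12 × 0.182633 = 0.0219159
  P(Z=III)·p_III = 0.46 × 0.113134 = 0.0520415
Evidence: 0.0784576 + 0.0219159 + 0.0520415 = 0.152415
P(Cluster II | data) = 0.0219159 / 0.152415 ≈ 0.1438

0.1438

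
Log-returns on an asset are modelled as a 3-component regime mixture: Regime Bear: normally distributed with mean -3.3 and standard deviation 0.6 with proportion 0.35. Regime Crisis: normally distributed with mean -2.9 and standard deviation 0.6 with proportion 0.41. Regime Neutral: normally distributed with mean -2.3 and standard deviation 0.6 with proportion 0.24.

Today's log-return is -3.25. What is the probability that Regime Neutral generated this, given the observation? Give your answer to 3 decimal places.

P(component k | x) = π_k·f_k(x) / marginal(x), where marginal(x) = Σ_j π_j·f_j(x).
Component likelihoods at x = -3.25:
  p_Bear = (1/(0.6·√(2π)))·exp(−(-3.25−-3.3)²/(2·0.6²)) = 0.664904·exp(-0.00347) = 0.662599
  p_Crisis = (1/(0.6·√(2π)))·exp(−(-3.25−-2.9)²/(2·0.6²)) = 0.664904·exp(-0.17014) = 0.560878
  p_Neutral = (1/(0.6·√(2π)))·exp(−(-3.25−-2.3)²/(2·0.6²)) = 0.664904·exp(-1.25347) = 0.189838
Multiply by the mixture weights:
  π_Bear·p_Bear = 0.35 × 0.662599 = 0.23191
  π_Crisis·p_Crisis = 0.41 × 0.560878 = 0.22996
  π_Neutral·p_Neutral = 0.24 × 0.189838 = 0.0455611
Evidence: 0.23191 + 0.22996 + 0.0455611 = 0.507431
Responsibility of Regime Neutral: 0.0455611 / 0.507431 ≈ 0.090

0.090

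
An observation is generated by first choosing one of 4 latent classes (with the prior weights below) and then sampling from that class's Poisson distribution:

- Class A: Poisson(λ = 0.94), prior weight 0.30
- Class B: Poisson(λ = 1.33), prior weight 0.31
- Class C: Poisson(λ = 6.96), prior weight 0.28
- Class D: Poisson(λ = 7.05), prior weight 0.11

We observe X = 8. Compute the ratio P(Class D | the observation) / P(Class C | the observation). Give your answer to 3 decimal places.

Only the two components matter; the odds are (π_i f_i(x)) / (π_j f_j(x)).
Evaluate each component's likelihood at the observed value:
  f_A = e^(−0.94)·0.94^8/8! = 5.90562e-06
  f_B = e^(−1.33)·1.33^8/8! = 6.42216e-05
  f_C = e^(−6.96)·6.96^8/8! = 0.129618
  f_D = e^(−7.05)·7.05^8/8! = 0.131285
Posterior odds = (π_D·f_D) / (π_C·f_C) = (0.11·0.131285) / (0.28·0.129618) = 0.0144414 / 0.0362929 ≈ 0.398

0.398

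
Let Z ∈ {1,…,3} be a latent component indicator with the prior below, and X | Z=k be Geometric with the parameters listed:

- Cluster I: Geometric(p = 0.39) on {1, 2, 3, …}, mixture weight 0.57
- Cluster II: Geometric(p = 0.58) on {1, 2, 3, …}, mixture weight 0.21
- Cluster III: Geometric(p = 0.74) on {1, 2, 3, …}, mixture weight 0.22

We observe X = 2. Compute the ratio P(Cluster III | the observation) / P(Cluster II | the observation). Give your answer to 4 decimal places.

The posterior odds equal the prior odds times the likelihood ratio: (P(Z=i)/P(Z=j))·(f_i(x)/f_j(x)).
Component likelihoods at x = 2:
  p_I = 0.2379
  p_II = 0.2436
  p_III = 0.1924
Posterior odds = (P(Z=III)·p_III) / (P(Z=II)·p_II) = (0.22·0.1924) / (0.21·0.2436) = 0.042328 / 0.051156 ≈ 0.8274

0.8274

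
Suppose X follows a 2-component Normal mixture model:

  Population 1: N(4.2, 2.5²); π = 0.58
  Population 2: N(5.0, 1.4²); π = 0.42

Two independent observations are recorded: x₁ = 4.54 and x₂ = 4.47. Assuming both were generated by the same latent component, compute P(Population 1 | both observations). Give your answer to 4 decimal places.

Posterior ∝ prior × likelihood, so P(k | x) ∝ π_k f_k(x); normalise over all components.
Since both observations come from the same component, the likelihood for component k is f_k(x₁)·f_k(x₂).
  f_1 = [(1/(2.5·√(2π)))·exp(−(4.54−4.2)²/(2·2.5²)) = 0.159577·exp(-0.00925) = 0.158108] × [0.158649] = 0.0250837
  f_2 = [(1/(1.4·√(2π)))·exp(−(4.54−5.0)²/(2·1.4²)) = 0.284959·exp(-0.05398) = 0.269985] × [0.265254] = 0.0716144
Unnormalised posteriors:
  π_1·f_1 = 0.58 × 0.0250837 = 0.0145485
  π_2·f_2 = 0.42 × 0.0716144 = 0.030078
Marginal: 0.0145485 + 0.030078 = 0.0446266
P(Population 1 | x₁, x₂) ≈ 0.3260

0.3260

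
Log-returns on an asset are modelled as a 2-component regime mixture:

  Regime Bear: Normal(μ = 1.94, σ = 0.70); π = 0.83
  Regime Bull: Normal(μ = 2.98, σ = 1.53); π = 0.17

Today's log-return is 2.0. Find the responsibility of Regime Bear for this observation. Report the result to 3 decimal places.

Posterior ∝ prior × likelihood, so P(k | x) ∝ P(Z=k) f_k(x); normalise over all components.
Evaluate each component's likelihood at the observed value:
  f_Bear = (1/(0.70·√(2π)))·exp(−(2.0−1.94)²/(2·0.70²)) = 0.569918·exp(-0.00367) = 0.567828
  f_Bull = (1/(1.53·√(2π)))·exp(−(2.0−2.98)²/(2·1.53²)) = 0.260747·exp(-0.20513) = 0.212388
Multiply by the mixture weights:
  P(Z=Bear)·f_Bear = 0.83 × 0.567828 = 0.471297
  P(Z=Bull)·f_Bull = 0.17 × 0.212388 = 0.0361059
Denominator: 0.471297 + 0.0361059 = 0.507403
So the posterior for Regime Bear is 0.471297 / 0.507403 ≈ 0.929.

0.929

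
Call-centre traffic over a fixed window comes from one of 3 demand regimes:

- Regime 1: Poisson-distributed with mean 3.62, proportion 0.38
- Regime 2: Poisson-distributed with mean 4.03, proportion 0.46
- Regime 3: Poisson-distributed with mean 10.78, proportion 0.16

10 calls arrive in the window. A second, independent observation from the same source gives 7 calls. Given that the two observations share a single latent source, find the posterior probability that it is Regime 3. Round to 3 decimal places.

By Bayes' theorem, P(k | x) = w_k f_k(x) / Σ_j w_j f_j(x).
Since both observations come from the same component, the likelihood for component k is f_k(x₁)·f_k(x₂).
  f_1 = [e^(−3.62)·3.62^10/10! = 0.00285218] × [0.0432896] = 0.00012347
  f_2 = [e^(−4.03)·4.03^10/10! = 0.00553453] × [0.0608833] = 0.00033696
  f_3 = [e^(−10.78)·10.78^10/10! = 0.121543] × [0.0698564] = 0.00849056
Multiply by the mixture weights:
  w_1·f_1 = 0.38 × 0.00012347 = 4.69185e-05
  w_2·f_2 = 0.46 × 0.00033696 = 0.000155002
  w_3·f_3 = 0.16 × 0.00849056 = 0.00135849
Evidence: 4.69185e-05 + 0.000155002 + 0.00135849 = 0.00156041
Responsibility of Regime 3: 0.00135849 / 0.00156041 ≈ 0.871

0.871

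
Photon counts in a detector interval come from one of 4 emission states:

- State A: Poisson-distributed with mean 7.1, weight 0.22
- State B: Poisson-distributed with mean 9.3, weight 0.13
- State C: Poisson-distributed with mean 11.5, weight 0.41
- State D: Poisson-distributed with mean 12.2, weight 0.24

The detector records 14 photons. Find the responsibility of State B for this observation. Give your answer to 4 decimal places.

0.0786

The responsibility of component k is π_k f_k(x) divided by Σ_j π_j f_j(x).
Evaluate each component's likelihood at the observed value:
  L_A = e^(−7.1)·7.1^14/14! = 0.00782921
  L_B = e^(−9.3)·9.3^14/14! = 0.0379677
  L_C = e^(−11.5)·11.5^14/14! = 0.0822195
  L_D = e^(−12.2)·12.2^14/14! = 0.0933763
Prior × likelihood for each component:
  π_A·L_A = 0.22 × 0.00782921 = 0.00172243
  π_B·L_B = 0.13 × 0.0379677 = 0.0049358
  π_C·L_C = 0.41 × 0.0822195 = 0.03371
  π_D·L_D = 0.24 × 0.0933763 = 0.0224103
Normaliser: 0.00172243 + 0.0049358 + 0.03371 + 0.0224103 = 0.0627785
P(State B | 14 photons) ≈ 0.0786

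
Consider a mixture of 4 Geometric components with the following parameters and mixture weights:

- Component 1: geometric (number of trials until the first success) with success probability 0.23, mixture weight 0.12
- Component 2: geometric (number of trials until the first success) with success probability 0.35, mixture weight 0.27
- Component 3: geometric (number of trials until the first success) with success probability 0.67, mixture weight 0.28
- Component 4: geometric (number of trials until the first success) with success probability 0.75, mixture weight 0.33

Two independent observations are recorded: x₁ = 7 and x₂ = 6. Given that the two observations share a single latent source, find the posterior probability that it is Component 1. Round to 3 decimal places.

0.552

Posterior ∝ prior × likelihood, so P(k | x) ∝ π_k f_k(x); normalise over all components.
Since both observations come from the same component, the likelihood for component k is f_k(x₁)·f_k(x₂).
  f_1 = [0.0479371] × [0.062256] = 0.00298438
  f_2 = [0.0263966] × [0.0406102] = 0.00107197
  f_3 = [0.000865284] × [0.00262207] = 2.26884e-06
  f_4 = [0.000183105] × [0.000732422] = 1.3411e-07
Prior × likelihood for each component:
  π_1·f_1 = 0.12 × 0.00298438 = 0.000358125
  π_2·f_2 = 0.27 × 0.00107197 = 0.000289432
  π_3·f_3 = 0.28 × 2.26884e-06 = 6.35274e-07
  π_4·f_4 = 0.33 × 1.3411e-07 = 4.42564e-08
Sum: 0.000358125 + 0.000289432 + 6.35274e-07 + 4.42564e-08 = 0.000648237
Responsibility of Component 1: 0.000358125 / 0.000648237 ≈ 0.552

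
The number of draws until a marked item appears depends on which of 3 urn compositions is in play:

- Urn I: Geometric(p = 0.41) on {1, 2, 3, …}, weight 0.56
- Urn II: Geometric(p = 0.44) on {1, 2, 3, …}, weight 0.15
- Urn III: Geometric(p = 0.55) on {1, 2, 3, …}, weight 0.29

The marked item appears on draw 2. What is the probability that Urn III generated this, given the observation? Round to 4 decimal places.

Apply Bayes' rule: the posterior for each component is proportional to its prior times its likelihood at x.
Evaluate each component's likelihood at the observed value:
  L_I = 0.41·(1−0.41)^1 = 0.41·0.59 = 0.2419
  L_II = 0.44·(1−0.44)^1 = 0.44·0.56 = 0.2464
  L_III = 0.55·(1−0.55)^1 = 0.55·0.45 = 0.2475
Unnormalised posteriors:
  π_I·L_I = 0.56 × 0.2419 = 0.135464
  π_II·L_II = 0.15 × 0.2464 = 0.03696
  π_III·L_III = 0.29 × 0.2475 = 0.071775
Sum: 0.135464 + 0.03696 + 0.071775 = 0.244199
So the posterior for Urn III is 0.071775 / 0.244199 ≈ 0.2939.

0.2939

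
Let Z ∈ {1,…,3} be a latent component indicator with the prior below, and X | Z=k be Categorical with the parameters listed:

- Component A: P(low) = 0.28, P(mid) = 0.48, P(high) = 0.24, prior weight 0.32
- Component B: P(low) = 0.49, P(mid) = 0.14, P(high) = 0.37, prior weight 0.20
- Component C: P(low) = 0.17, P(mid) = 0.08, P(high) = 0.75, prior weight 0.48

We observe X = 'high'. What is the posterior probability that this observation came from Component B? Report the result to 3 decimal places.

The responsibility of component k is w_k f_k(x) divided by Σ_j w_j f_j(x).
Categorical probabilities:
  f_A = 0.24
  f_B = 0.37
  f_C = 0.75
Unnormalised posteriors:
  w_A·f_A = 0.32 × 0.24 = 0.0768
  w_B·f_B = 0.20 × 0.37 = 0.074
  w_C·f_C = 0.48 × 0.75 = 0.36
Sum: 0.0768 + 0.074 + 0.36 = 0.5108
So the posterior for Component B is 0.074 / 0.5108 ≈ 0.145.

0.145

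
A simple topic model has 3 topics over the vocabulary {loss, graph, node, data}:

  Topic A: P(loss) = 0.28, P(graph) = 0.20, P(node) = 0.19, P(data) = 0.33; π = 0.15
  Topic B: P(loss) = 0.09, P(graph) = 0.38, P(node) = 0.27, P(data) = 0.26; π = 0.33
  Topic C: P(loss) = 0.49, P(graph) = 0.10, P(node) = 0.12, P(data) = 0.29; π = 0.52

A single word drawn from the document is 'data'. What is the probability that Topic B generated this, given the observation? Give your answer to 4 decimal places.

0.2999

Posterior ∝ prior × likelihood, so P(k | x) ∝ w_k f_k(x); normalise over all components.
Component likelihoods at x = 'data':
  L_A = P(data | comp) = 0.33
  L_B = P(data | comp) = 0.26
  L_C = P(data | comp) = 0.29
Unnormalised posteriors:
  w_A·L_A = 0.15 × 0.33 = 0.0495
  w_B·L_B = 0.33 × 0.26 = 0.0858
  w_C·L_C = 0.52 × 0.29 = 0.1508
Marginal: 0.0495 + 0.0858 + 0.1508 = 0.2861
So the posterior for Topic B is 0.0858 / 0.2861 ≈ 0.2999.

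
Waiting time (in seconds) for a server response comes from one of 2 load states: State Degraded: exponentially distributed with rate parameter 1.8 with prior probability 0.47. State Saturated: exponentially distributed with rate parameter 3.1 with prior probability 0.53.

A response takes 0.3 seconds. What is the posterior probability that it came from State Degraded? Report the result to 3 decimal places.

Apply Bayes' rule: the posterior for each component is proportional to its prior times its likelihood at x.
Exponential densities:
  L_Degraded = 1.04895
  L_Saturated = 1.22312
Multiply by the mixture weights:
  w_Degraded·L_Degraded = 0.47 × 1.04895 = 0.493005
  w_Saturated·L_Saturated = 0.53 × 1.22312 = 0.648252
Sum: 0.493005 + 0.648252 = 1.14126
Responsibility of State Degraded: 0.493005 / 1.14126 ≈ 0.432

0.432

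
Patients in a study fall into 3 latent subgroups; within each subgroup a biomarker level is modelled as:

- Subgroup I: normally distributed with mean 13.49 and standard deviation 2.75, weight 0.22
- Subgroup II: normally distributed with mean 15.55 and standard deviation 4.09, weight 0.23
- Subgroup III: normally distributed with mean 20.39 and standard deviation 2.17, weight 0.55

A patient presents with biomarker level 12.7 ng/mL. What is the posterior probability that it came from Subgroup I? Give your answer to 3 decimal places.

0.633

P(component k | x) = π_k·f_k(x) / marginal(x), where marginal(x) = Σ_j π_j·f_j(x).
Normal densities:
  L_I = (1/(2.75·√(2π)))·exp(−(12.7−13.49)²/(2·2.75²)) = 0.145070·exp(-0.04126) = 0.139206
  L_II = (1/(4.09·√(2π)))·exp(−(12.7−15.55)²/(2·4.09²)) = 0.097541·exp(-0.24278) = 0.0765154
  L_III = (1/(2.17·√(2π)))·exp(−(12.7−20.39)²/(2·2.17²)) = 0.183844·exp(-6.27918) = 0.000344695
Multiply by the mixture weights:
  π_I·L_I = 0.22 × 0.139206 = 0.0306253
  π_II·L_II = 0.23 × 0.0765154 = 0.0175985
  π_III·L_III = 0.55 × 0.000344695 = 0.000189582
Evidence: 0.0306253 + 0.0175985 + 0.000189582 = 0.0484134
Responsibility of Subgroup I: 0.0306253 / 0.0484134 ≈ 0.633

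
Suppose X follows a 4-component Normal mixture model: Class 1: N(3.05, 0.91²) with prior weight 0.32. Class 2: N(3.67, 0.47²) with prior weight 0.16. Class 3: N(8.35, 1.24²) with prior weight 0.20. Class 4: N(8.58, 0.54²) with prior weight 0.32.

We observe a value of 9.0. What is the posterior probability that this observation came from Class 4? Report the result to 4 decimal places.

0.7570

By Bayes' theorem, P(k | x) = π_k f_k(x) / Σ_j π_j f_j(x).
Normal densities:
  f_1 = 2.28298e-10
  f_2 = 1.00586e-28
  f_3 = 0.280428
  f_4 = 0.545953
Multiply by the mixture weights:
  π_1·f_1 = 0.32 × 2.28298e-10 = 7.30555e-11
  π_2·f_2 = 0.16 × 1.00586e-28 = 1.60937e-29
  π_3·f_3 = 0.20 × 0.280428 = 0.0560855
  π_4·f_4 = 0.32 × 0.545953 = 0.174705
Sum: 7.30555e-11 + 1.60937e-29 + 0.0560855 + 0.174705 = 0.230791
P(Class 4 | x) = 0.174705 / 0.230791 ≈ 0.7570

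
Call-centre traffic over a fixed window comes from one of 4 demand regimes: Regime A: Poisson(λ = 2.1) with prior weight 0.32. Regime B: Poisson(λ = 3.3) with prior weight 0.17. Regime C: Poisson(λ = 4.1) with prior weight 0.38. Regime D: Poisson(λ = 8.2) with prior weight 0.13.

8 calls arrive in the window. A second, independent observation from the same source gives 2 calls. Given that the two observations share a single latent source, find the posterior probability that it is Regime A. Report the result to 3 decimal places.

0.041

Posterior ∝ prior × likelihood, so P(k | x) ∝ π_k f_k(x); normalise over all components.
Since both observations come from the same component, the likelihood for component k is f_k(x₁)·f_k(x₂).
  p_A = [0.00114872] × [0.270016] = 0.000310174
  p_B = [0.0128653] × [0.200829] = 0.00258372
  p_C = [0.0328203] × [0.139293] = 0.00457165
  p_D = [0.139244] × [0.00923385] = 0.00128576
Weight by the priors:
  π_A·p_A = 0.32 × 0.000310174 = 9.92557e-05
  π_B·p_B = 0.17 × 0.00258372 = 0.000439232
  π_C·p_C = 0.38 × 0.00457165 = 0.00173723
  π_D·p_D = 0.13 × 0.00128576 = 0.000167148
Sum: 9.92557e-05 + 0.000439232 + 0.00173723 + 0.000167148 = 0.00244286
Responsibility of Regime A: 9.92557e-05 / 0.00244286 ≈ 0.041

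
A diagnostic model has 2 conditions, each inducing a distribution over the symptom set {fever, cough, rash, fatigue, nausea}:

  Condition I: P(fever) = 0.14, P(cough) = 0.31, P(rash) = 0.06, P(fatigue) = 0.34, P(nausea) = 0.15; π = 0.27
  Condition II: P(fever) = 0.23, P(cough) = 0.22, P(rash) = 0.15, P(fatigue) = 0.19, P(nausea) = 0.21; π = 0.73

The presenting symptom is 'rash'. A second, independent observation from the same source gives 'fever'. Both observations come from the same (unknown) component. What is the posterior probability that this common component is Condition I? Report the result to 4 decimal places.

By Bayes' theorem, P(k | x) = π_k f_k(x) / Σ_j π_j f_j(x).
Since both observations come from the same component, the likelihood for component k is f_k(x₁)·f_k(x₂).
  p_I = [P(rash | comp) = 0.06] × [0.14] = 0.0084
  p_II = [P(rash | comp) = 0.15] × [0.23] = 0.0345
Weight by the priors:
  π_I·p_I = 0.27 × 0.0084 = 0.002268
  π_II·p_II = 0.73 × 0.0345 = 0.025185
Normaliser: 0.002268 + 0.025185 = 0.027453
P(Condition I | x₁,x₂) ≈ 0.0826

0.0826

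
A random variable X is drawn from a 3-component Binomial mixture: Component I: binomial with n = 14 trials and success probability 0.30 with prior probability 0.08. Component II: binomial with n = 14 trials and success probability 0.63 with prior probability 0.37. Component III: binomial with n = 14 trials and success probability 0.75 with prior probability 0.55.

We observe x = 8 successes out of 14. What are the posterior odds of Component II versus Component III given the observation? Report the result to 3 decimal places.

Since P(k|x) ∝ w_k f_k(x), the posterior odds are w_i f_i(x) / (w_j f_j(x)).
Binomial probabilities:
  p_I = 0.02318
  p_II = 0.191201
  p_III = 0.0733982
Odds = (0.37/0.55) × (0.191201/0.0733982) = 0.672727 × 2.60498 ≈ 1.752

1.752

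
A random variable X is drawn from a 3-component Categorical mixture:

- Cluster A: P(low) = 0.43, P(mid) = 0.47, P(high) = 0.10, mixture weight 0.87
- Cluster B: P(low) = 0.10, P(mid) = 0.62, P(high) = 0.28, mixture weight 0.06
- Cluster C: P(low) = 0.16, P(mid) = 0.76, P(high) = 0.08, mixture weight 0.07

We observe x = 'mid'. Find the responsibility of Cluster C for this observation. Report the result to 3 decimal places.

The responsibility of component k is P(Z=k) f_k(x) divided by Σ_j P(Z=j) f_j(x).
Categorical probabilities:
  L_A = P(mid | comp) = 0.47
  L_B = P(mid | comp) = 0.62
  L_C = P(mid | comp) = 0.76
Multiply by the mixture weights:
  P(Z=A)·L_A = 0.87 × 0.47 = 0.4089
  P(Z=B)·L_B = 0.06 × 0.62 = 0.0372
  P(Z=C)·L_C = 0.07 × 0.76 = 0.0532
Denominator: 0.4089 + 0.0372 + 0.0532 = 0.4993
Responsibility of Cluster C: 0.0532 / 0.4993 ≈ 0.107

0.107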